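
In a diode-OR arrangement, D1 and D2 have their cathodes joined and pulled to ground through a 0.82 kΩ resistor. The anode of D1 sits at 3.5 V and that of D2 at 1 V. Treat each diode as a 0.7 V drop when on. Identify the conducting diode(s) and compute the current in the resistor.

Assume both conduct. Then node N would need to be at both 3.5−0.7 = 2.8 V and 1−0.7 = 0.3 V, which is impossible.
Assume only D1 conducts: V_N = 3.5 − 0.7 = 2.8 V, so I_R = 2.8/0.82 = 3.41 mA.
Check D2: its anode-to-cathode voltage is 1 − 2.8 = -1.8 V < 0.7 V, so it is off. The assumption is consistent.

Only D1 conducts; I_R ≈ 3.4 mA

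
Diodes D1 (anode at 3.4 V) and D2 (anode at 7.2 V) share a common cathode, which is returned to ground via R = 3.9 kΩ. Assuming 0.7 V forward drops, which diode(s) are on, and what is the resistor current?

Only D2 conducts; I_R ≈ 1.7 mA

Assume both conduct. Then node N would need to be at both 3.4−0.7 = 2.7 V and 7.2−0.7 = 6.5 V, which is impossible.
Assume only D2 conducts: V_N = 7.2 − 0.7 = 6.5 V, so I_R = 6.5/3.9 = 1.67 mA.
Check D1: its anode-to-cathode voltage is 3.4 − 6.5 = -3.1 V < 0.7 V, so it is off. The assumption is consistent.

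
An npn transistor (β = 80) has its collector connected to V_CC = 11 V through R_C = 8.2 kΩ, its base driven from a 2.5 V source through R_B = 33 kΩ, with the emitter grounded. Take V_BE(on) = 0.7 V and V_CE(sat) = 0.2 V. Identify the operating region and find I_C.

saturation; I_C ≈ 1.3 mA

Assume active: I_B = (2.5 − 0.7)/33 = 0.0545 mA, giving I_C = β·I_B = 4.36 mA.
But then V_CE = 11 − 4.36×8.2 = -24.8 V < V_CE(sat) = 0.2 V — impossible in the active region.
So the transistor is saturated. With V_CE = 0.2 V, I_C = (V_CC − 0.2)/R_C = 10.8/8.2 = 1.32 mA.
Check: β·I_B = 4.36 mA > I_C = 1.32 mA, confirming saturation.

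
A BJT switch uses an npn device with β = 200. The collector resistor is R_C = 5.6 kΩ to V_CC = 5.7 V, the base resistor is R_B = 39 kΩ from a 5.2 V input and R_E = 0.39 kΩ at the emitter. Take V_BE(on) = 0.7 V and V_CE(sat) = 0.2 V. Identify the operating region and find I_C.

Assume active: I_B = (5.2 − 0.7)/(39 + 201×0.39) = 0.0383 mA, I_C = β·I_B = 7.67 mA.
Then V_CE = 5.7 − 7.67×5.6 − 7.71×0.39 = -40.2 V < 0.2 V — the active assumption fails.
Re-solve with V_CE = 0.2 V. KCL at the emitter: V_E/R_E = (V_BB−0.7−V_E)/R_B + (V_CC−0.2−V_E)/R_C, giving V_E = 0.396 V.
I_C = (V_CC − 0.2 − V_E)/R_C = (5.5 − 0.396)/5.6 = 0.911 mA.
Check: I_B = (4.5 − 0.396)/39 = 0.105 mA, and β·I_B = 21 mA > I_C, confirming saturation.

saturation; I_C ≈ 0.91 mA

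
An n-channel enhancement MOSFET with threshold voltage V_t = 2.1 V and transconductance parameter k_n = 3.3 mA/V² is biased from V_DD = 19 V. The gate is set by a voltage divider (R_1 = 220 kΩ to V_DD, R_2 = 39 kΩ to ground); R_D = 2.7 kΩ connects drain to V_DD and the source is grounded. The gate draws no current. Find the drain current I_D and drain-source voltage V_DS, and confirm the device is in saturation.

I_D ≈ 0.96 mA, V_DS ≈ 16 V

V_G = V_DD·R_2/(R_1+R_2) = 19×39/259 = 2.86 V. With the source grounded, V_GS = V_G = 2.86 V.
Assume saturation: I_D = (k_n/2)(V_GS − V_t)² = (3.3/2)×(2.86 − 2.1)² = 1.65×0.761² = 0.956 mA.
V_DS = V_DD − I_D·R_D = 19 − 0.956×2.7 = 16.4 V.
Saturation requires V_DS ≥ V_GS − V_t = 0.761 V; 16.4 ≥ 0.761 ✓.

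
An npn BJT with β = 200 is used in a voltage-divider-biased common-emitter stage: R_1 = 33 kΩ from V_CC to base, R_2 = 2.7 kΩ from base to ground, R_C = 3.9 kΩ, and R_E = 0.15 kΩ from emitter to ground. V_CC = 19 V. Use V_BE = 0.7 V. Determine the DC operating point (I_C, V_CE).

I_C ≈ 4.5 mA, V_CE ≈ 0.71 V

Thevenize the base divider: V_Th = V_CC·R_2/(R_1+R_2) = 19×2.7/35.7 = 1.44 V, R_Th = R_1‖R_2 = 2.5 kΩ.
Base-emitter loop: V_Th = I_B·R_Th + V_BE + (β+1)I_B·R_E, so I_B = (1.44 − 0.7) / (2.5 + 201×0.15) = 0.0226 mA.
I_C = β·I_B = 200×0.0226 = 4.51 mA, and I_E = (β+1)I_B = 4.54 mA.
V_CE = V_CC − I_C·R_C − I_E·R_E = 19 − 4.51×3.9 − 4.54×0.15 = 0.711 V.
V_CE = 0.711 V > 0.2 V confirms active-region operation.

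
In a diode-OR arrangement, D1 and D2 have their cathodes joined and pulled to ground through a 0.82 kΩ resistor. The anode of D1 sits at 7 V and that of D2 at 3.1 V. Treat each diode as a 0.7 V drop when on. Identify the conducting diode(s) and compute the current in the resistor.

Only D1 conducts; I_R ≈ 7.7 mA

Assume both conduct. Then node N would need to be at both 7−0.7 = 6.3 V and 3.1−0.7 = 2.4 V, which is impossible.
Assume only D1 conducts: V_N = 7 − 0.7 = 6.3 V, so I_R = 6.3/0.82 = 7.68 mA.
Check D2: its anode-to-cathode voltage is 3.1 − 6.3 = -3.2 V < 0.7 V, so it is off. The assumption is consistent.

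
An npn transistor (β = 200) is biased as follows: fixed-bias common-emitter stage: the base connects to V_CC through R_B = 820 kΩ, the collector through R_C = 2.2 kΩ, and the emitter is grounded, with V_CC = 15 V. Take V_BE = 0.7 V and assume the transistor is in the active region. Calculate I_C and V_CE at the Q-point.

Base loop: V_CC = I_B·R_B + V_BE, so I_B = (15 − 0.7)/820 kΩ = 0.0174 mA.
In the active region I_C = β·I_B = 200 × 0.0174 = 3.49 mA.
Collector loop: V_CE = V_CC − I_C·R_C = 15 − 3.49×2.2 = 7.33 V.
Since V_CE = 7.33 V > V_CE(sat) ≈ 0.2 V, the transistor is in the active region as assumed.

I_C ≈ 3.5 mA, V_CE ≈ 7.3 V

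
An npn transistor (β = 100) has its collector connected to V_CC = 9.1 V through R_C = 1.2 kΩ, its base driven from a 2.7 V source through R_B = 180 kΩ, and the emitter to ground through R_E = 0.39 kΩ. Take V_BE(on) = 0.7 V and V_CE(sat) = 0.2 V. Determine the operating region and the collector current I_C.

active; I_C ≈ 0.91 mA

Assume active. Base-emitter loop: I_B = (V_BB − V_BE)/(R_B + (β+1)R_E) = (2.7 − 0.7)/(180 + 101×0.39) = 0.00912 mA.
I_C = β·I_B = 100×0.00912 = 0.912 mA.
V_CE = V_CC − I_C·R_C − I_E·R_E = 9.1 − 0.912×1.2 − 0.921×0.39 = 7.65 V > V_CE(sat), so the active-region assumption holds.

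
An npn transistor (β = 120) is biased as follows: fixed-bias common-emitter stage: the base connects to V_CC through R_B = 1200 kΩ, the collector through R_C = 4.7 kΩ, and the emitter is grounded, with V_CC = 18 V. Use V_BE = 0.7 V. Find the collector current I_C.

Base loop: V_CC = I_B·R_B + V_BE, so I_B = (18 − 0.7)/1200 kΩ = 0.0144 mA.
In the active region I_C = β·I_B = 120 × 0.0144 = 1.73 mA.
Collector loop: V_CE = V_CC − I_C·R_C = 18 − 1.73×4.7 = 9.87 V.
Since V_CE = 9.87 V > V_CE(sat) ≈ 0.2 V, the transistor is in the active region as assumed.

I_C ≈ 1.7 mA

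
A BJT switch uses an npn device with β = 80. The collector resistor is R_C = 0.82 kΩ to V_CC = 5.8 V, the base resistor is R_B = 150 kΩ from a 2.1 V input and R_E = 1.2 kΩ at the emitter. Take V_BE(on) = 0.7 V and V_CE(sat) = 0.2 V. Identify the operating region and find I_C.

Assume active. Base-emitter loop: I_B = (V_BB − V_BE)/(R_B + (β+1)R_E) = (2.1 − 0.7)/(150 + 81×1.2) = 0.00566 mA.
I_C = β·I_B = 80×0.00566 = 0.453 mA.
V_CE = V_CC − I_C·R_C − I_E·R_E = 5.8 − 0.453×0.82 − 0.459×1.2 = 4.88 V > V_CE(sat), so the active-region assumption holds.

active; I_C ≈ 0.45 mA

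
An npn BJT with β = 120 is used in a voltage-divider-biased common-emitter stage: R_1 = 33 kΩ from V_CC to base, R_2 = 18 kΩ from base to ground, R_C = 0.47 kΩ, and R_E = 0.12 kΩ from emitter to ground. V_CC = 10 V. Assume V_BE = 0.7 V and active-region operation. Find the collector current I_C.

I_C ≈ 13 mA

Thevenize the base divider: V_Th = V_CC·R_2/(R_1+R_2) = 10×18/51 = 3.53 V, R_Th = R_1‖R_2 = 11.6 kΩ.
Base-emitter loop: V_Th = I_B·R_Th + V_BE + (β+1)I_B·R_E, so I_B = (3.53 − 0.7) / (11.6 + 121×0.12) = 0.108 mA.
I_C = β·I_B = 120×0.108 = 13 mA, and I_E = (β+1)I_B = 13.1 mA.
V_CE = V_CC − I_C·R_C − I_E·R_E = 10 − 13×0.47 − 13.1×0.12 = 2.33 V.
V_CE = 2.33 V > 0.2 V confirms active-region operation.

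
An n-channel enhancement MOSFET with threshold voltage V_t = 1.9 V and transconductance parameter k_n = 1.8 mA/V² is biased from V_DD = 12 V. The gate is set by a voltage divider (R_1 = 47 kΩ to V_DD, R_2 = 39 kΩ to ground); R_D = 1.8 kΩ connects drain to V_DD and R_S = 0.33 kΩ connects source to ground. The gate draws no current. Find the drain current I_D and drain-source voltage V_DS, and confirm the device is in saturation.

V_G = V_DD·R_2/(R_1+R_2) = 12×39/86 = 5.44 V.
Assume saturation: I_D = (k_n/2)(V_GS − V_t)² with V_GS = V_G − I_D·R_S = 5.44 − 0.33·I_D.
Substituting gives 0.098·I_D² − 3.1·I_D + 11.3 = 0, with roots I_D = 4.19 or 27.5 mA.
The root I_D = 27.5 mA gives V_GS = -3.63 V ≤ V_t, so take I_D = 4.19 mA.
Then V_GS = 4.06 V and V_DS = V_DD − I_D(R_D+R_S) = 12 − 4.19×2.13 = 3.07 V.
Saturation requires V_DS ≥ V_GS − V_t = 2.16 V; 3.07 ≥ 2.16 ✓.

I_D ≈ 4.2 mA, V_DS ≈ 3.1 V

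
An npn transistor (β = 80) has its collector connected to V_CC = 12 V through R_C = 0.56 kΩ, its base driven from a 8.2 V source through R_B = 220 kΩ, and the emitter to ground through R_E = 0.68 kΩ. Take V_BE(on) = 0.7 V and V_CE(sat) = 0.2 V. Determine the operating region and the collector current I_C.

active; I_C ≈ 2.2 mA

Assume active. Base-emitter loop: I_B = (V_BB − V_BE)/(R_B + (β+1)R_E) = (8.2 − 0.7)/(220 + 81×0.68) = 0.0273 mA.
I_C = β·I_B = 80×0.0273 = 2.18 mA.
V_CE = V_CC − I_C·R_C − I_E·R_E = 12 − 2.18×0.56 − 2.21×0.68 = 9.28 V > V_CE(sat), so the active-region assumption holds.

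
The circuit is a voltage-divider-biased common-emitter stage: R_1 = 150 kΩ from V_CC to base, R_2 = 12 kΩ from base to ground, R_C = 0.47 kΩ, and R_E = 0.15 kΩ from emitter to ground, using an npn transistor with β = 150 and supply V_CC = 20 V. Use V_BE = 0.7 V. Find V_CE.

Thevenize the base divider: V_Th = V_CC·R_2/(R_1+R_2) = 20×12/162 = 1.48 V, R_Th = R_1‖R_2 = 11.1 kΩ.
Base-emitter loop: V_Th = I_B·R_Th + V_BE + (β+1)I_B·R_E, so I_B = (1.48 − 0.7) / (11.1 + 151×0.15) = 0.0231 mA.
I_C = β·I_B = 150×0.0231 = 3.47 mA, and I_E = (β+1)I_B = 3.5 mA.
V_CE = V_CC − I_C·R_C − I_E·R_E = 20 − 3.47×0.47 − 3.5×0.15 = 17.8 V.
V_CE = 17.8 V > 0.2 V confirms active-region operation.

V_CE ≈ 18 V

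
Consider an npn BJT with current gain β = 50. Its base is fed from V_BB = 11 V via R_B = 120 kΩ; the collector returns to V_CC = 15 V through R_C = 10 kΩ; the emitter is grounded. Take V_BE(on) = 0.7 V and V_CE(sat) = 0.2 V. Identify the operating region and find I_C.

Assume active: I_B = (11 − 0.7)/120 = 0.0858 mA, giving I_C = β·I_B = 4.29 mA.
But then V_CE = 15 − 4.29×10 = -27.9 V < V_CE(sat) = 0.2 V — impossible in the active region.
So the transistor is saturated. With V_CE = 0.2 V, I_C = (V_CC − 0.2)/R_C = 14.8/10 = 1.48 mA.
Check: β·I_B = 4.29 mA > I_C = 1.48 mA, confirming saturation.

saturation; I_C ≈ 1.5 mA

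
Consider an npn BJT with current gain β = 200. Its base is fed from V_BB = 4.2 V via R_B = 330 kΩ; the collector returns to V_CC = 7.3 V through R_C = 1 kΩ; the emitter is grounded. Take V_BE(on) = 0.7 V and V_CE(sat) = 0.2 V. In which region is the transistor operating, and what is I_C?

Assume active. Base-emitter loop: I_B = (V_BB − V_BE)/R_B = (4.2 − 0.7)/330 = 0.0106 mA.
I_C = β·I_B = 200×0.0106 = 2.12 mA.
V_CE = V_CC − I_C·R_C = 7.3 − 2.12×1 = 5.18 V > V_CE(sat), so the active-region assumption holds.

active; I_C ≈ 2.1 mA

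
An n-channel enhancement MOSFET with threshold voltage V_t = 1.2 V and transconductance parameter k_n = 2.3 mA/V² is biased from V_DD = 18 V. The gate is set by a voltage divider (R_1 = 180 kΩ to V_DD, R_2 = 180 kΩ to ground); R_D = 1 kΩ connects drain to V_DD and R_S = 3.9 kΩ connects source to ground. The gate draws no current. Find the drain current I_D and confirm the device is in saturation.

V_G = V_DD·R_2/(R_1+R_2) = 18×180/360 = 9 V.
Assume saturation: I_D = (k_n/2)(V_GS − V_t)² with V_GS = V_G − I_D·R_S = 9 − 3.9·I_D.
Substituting gives 17.5·I_D² − 71·I_D + 70 = 0, with roots I_D = 1.69 or 2.37 mA.
The root I_D = 2.37 mA gives V_GS = -0.235 V ≤ V_t, so take I_D = 1.69 mA.
Then V_GS = 2.41 V and V_DS = V_DD − I_D(R_D+R_S) = 18 − 1.69×4.9 = 9.72 V.
Saturation requires V_DS ≥ V_GS − V_t = 1.21 V; 9.72 ≥ 1.21 ✓.

I_D ≈ 1.7 mA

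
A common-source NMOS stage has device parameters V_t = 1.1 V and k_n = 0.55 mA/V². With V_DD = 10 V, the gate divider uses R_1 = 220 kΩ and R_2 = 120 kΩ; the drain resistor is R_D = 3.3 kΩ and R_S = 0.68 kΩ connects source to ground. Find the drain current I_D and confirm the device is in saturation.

I_D ≈ 0.9 mA

V_G = V_DD·R_2/(R_1+R_2) = 10×120/340 = 3.53 V.
Assume saturation: I_D = (k_n/2)(V_GS − V_t)² with V_GS = V_G − I_D·R_S = 3.53 − 0.68·I_D.
Substituting gives 0.127·I_D² − 1.91·I_D + 1.62 = 0, with roots I_D = 0.905 or 14.1 mA.
The root I_D = 14.1 mA gives V_GS = -6.06 V ≤ V_t, so take I_D = 0.905 mA.
Then V_GS = 2.91 V and V_DS = V_DD − I_D(R_D+R_S) = 10 − 0.905×3.98 = 6.4 V.
Saturation requires V_DS ≥ V_GS − V_t = 1.81 V; 6.4 ≥ 1.81 ✓.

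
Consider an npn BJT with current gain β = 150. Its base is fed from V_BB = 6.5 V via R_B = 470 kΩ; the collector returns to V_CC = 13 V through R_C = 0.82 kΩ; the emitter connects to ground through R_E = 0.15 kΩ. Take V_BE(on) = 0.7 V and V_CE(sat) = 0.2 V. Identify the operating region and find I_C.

Assume active. Base-emitter loop: I_B = (V_BB − V_BE)/(R_B + (β+1)R_E) = (6.5 − 0.7)/(470 + 151×0.15) = 0.0118 mA.
I_C = β·I_B = 150×0.0118 = 1.77 mA.
V_CE = V_CC − I_C·R_C − I_E·R_E = 13 − 1.77×0.82 − 1.78×0.15 = 11.3 V > V_CE(sat), so the active-region assumption holds.

active; I_C ≈ 1.8 mA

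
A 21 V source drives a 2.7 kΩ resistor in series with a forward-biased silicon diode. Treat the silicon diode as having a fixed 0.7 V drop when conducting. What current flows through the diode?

I ≈ 7.5 mA

KVL around the loop: 21 = V_D + I·R = 0.7 + I × 2.7 kΩ.
So I = (21 − 0.7) / 2.7 kΩ = 20.3 / 2.7 = 7.52 mA.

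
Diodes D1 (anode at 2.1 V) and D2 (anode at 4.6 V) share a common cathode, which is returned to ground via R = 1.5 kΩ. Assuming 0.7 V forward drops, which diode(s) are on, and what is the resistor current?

Only D2 conducts; I_R ≈ 2.6 mA

Assume both conduct. Then node N would need to be at both 2.1−0.7 = 1.4 V and 4.6−0.7 = 3.9 V, which is impossible.
Assume only D2 conducts: V_N = 4.6 − 0.7 = 3.9 V, so I_R = 3.9/1.5 = 2.6 mA.
Check D1: its anode-to-cathode voltage is 2.1 − 3.9 = -1.8 V < 0.7 V, so it is off. The assumption is consistent.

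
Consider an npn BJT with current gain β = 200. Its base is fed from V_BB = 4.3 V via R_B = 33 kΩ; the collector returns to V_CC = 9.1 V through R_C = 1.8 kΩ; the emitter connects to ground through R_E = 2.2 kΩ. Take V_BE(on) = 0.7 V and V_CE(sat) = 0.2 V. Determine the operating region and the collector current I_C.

active; I_C ≈ 1.5 mA

Assume active. Base-emitter loop: I_B = (V_BB − V_BE)/(R_B + (β+1)R_E) = (4.3 − 0.7)/(33 + 201×2.2) = 0.00758 mA.
I_C = β·I_B = 200×0.00758 = 1.52 mA.
V_CE = V_CC − I_C·R_C − I_E·R_E = 9.1 − 1.52×1.8 − 1.52×2.2 = 3.02 V > V_CE(sat), so the active-region assumption holds.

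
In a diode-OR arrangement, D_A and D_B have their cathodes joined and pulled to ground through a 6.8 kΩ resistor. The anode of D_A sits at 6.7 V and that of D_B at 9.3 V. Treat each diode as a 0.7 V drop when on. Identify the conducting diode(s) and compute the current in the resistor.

Assume both conduct. Then node N would need to be at both 6.7−0.7 = 6 V and 9.3−0.7 = 8.6 V, which is impossible.
Assume only D_B conducts: V_N = 9.3 − 0.7 = 8.6 V, so I_R = 8.6/6.8 = 1.26 mA.
Check D_A: its anode-to-cathode voltage is 6.7 − 8.6 = -1.9 V < 0.7 V, so it is off. The assumption is consistent.

Only D_B conducts; I_R ≈ 1.3 mA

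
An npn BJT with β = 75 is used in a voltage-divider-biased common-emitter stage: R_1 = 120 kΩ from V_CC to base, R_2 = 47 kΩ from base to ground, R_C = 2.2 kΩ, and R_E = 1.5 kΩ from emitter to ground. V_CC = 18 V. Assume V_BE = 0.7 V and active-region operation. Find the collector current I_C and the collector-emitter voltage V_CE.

Thevenize the base divider: V_Th = V_CC·R_2/(R_1+R_2) = 18×47/167 = 5.07 V, R_Th = R_1‖R_2 = 33.8 kΩ.
Base-emitter loop: V_Th = I_B·R_Th + V_BE + (β+1)I_B·R_E, so I_B = (5.07 − 0.7) / (33.8 + 76×1.5) = 0.0295 mA.
I_C = β·I_B = 75×0.0295 = 2.22 mA, and I_E = (β+1)I_B = 2.25 mA.
V_CE = V_CC − I_C·R_C − I_E·R_E = 18 − 2.22×2.2 − 2.25×1.5 = 9.76 V.
V_CE = 9.76 V > 0.2 V confirms active-region operation.

I_C ≈ 2.2 mA, V_CE ≈ 9.8 V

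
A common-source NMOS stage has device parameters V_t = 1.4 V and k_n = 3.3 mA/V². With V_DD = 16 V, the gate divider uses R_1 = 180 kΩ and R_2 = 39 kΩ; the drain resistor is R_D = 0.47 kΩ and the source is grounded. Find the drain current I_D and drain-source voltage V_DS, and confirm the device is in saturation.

V_G = V_DD·R_2/(R_1+R_2) = 16×39/219 = 2.85 V. With the source grounded, V_GS = V_G = 2.85 V.
Assume saturation: I_D = (k_n/2)(V_GS − V_t)² = (3.3/2)×(2.85 − 1.4)² = 1.65×1.45² = 3.47 mA.
V_DS = V_DD − I_D·R_D = 16 − 3.47×0.47 = 14.4 V.
Saturation requires V_DS ≥ V_GS − V_t = 1.45 V; 14.4 ≥ 1.45 ✓.

I_D ≈ 3.5 mA, V_DS ≈ 14 V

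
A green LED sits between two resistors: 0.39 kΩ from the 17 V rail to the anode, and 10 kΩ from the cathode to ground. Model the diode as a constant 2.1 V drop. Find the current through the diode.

The two resistors are in series with the diode, so KVL gives 17 = I·0.39 + 2.1 + I·10.
I = (17 − 2.1) / (0.39 + 10) kΩ = 14.9 / 10.4 = 1.43 mA.

I ≈ 1.4 mA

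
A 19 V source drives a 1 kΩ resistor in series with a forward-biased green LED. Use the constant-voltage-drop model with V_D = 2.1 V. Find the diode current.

KVL around the loop: 19 = V_D + I·R = 2.1 + I × 1 kΩ.
So I = (19 − 2.1) / 1 kΩ = 16.9 / 1 = 16.9 mA.

I ≈ 17 mA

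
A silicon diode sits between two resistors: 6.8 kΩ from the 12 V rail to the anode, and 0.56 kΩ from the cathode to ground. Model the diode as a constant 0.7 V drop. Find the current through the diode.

The two resistors are in series with the diode, so KVL gives 12 = I·6.8 + 0.7 + I·0.56.
I = (12 − 0.7) / (6.8 + 0.56) kΩ = 11.3 / 7.36 = 1.54 mA.

I ≈ 1.5 mA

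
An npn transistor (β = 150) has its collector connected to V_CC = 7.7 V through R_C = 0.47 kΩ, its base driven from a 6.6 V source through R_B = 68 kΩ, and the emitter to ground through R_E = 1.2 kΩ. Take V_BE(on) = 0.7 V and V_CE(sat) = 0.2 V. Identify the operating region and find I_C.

active; I_C ≈ 3.6 mA

Assume active. Base-emitter loop: I_B = (V_BB − V_BE)/(R_B + (β+1)R_E) = (6.6 − 0.7)/(68 + 151×1.2) = 0.0237 mA.
I_C = β·I_B = 150×0.0237 = 3.55 mA.
V_CE = V_CC − I_C·R_C − I_E·R_E = 7.7 − 3.55×0.47 − 3.58×1.2 = 1.74 V > V_CE(sat), so the active-region assumption holds.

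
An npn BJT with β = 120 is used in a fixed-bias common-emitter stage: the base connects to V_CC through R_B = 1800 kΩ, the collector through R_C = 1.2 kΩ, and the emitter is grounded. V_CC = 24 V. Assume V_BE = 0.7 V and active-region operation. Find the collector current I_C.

Base loop: V_CC = I_B·R_B + V_BE, so I_B = (24 − 0.7)/1800 kΩ = 0.0129 mA.
In the active region I_C = β·I_B = 120 × 0.0129 = 1.55 mA.
Collector loop: V_CE = V_CC − I_C·R_C = 24 − 1.55×1.2 = 22.1 V.
Since V_CE = 22.1 V > V_CE(sat) ≈ 0.2 V, the transistor is in the active region as assumed.

I_C ≈ 1.6 mA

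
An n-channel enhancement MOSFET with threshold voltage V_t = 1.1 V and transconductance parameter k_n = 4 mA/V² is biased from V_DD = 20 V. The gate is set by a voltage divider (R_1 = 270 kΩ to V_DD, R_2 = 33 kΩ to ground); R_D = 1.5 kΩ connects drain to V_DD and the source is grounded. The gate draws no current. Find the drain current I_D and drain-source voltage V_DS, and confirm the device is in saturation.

I_D ≈ 2.3 mA, V_DS ≈ 17 V

V_G = V_DD·R_2/(R_1+R_2) = 20×33/303 = 2.18 V. With the source grounded, V_GS = V_G = 2.18 V.
Assume saturation: I_D = (k_n/2)(V_GS − V_t)² = (4/2)×(2.18 − 1.1)² = 2×1.08² = 2.33 mA.
V_DS = V_DD − I_D·R_D = 20 − 2.33×1.5 = 16.5 V.
Saturation requires V_DS ≥ V_GS − V_t = 1.08 V; 16.5 ≥ 1.08 ✓.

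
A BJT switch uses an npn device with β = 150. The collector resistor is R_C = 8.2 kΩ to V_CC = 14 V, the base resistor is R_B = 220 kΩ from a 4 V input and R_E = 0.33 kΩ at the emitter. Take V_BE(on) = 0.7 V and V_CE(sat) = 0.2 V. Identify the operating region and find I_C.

Assume active: I_B = (4 − 0.7)/(220 + 151×0.33) = 0.0122 mA, I_C = β·I_B = 1.83 mA.
Then V_CE = 14 − 1.83×8.2 − 1.85×0.33 = -1.65 V < 0.2 V — the active assumption fails.
Re-solve with V_CE = 0.2 V. KCL at the emitter: V_E/R_E = (V_BB−0.7−V_E)/R_B + (V_CC−0.2−V_E)/R_C, giving V_E = 0.538 V.
I_C = (V_CC − 0.2 − V_E)/R_C = (13.8 − 0.538)/8.2 = 1.62 mA.
Check: I_B = (3.3 − 0.538)/220 = 0.0126 mA, and β·I_B = 1.88 mA > I_C, confirming saturation.

saturation; I_C ≈ 1.6 mA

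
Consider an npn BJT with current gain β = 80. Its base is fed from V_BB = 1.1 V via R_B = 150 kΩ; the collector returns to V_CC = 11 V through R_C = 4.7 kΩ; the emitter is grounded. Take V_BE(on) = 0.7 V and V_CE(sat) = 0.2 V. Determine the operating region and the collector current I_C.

Assume active. Base-emitter loop: I_B = (V_BB − V_BE)/R_B = (1.1 − 0.7)/150 = 0.00267 mA.
I_C = β·I_B = 80×0.00267 = 0.213 mA.
V_CE = V_CC − I_C·R_C = 11 − 0.213×4.7 = 10 V > V_CE(sat), so the active-region assumption holds.

active; I_C ≈ 0.21 mA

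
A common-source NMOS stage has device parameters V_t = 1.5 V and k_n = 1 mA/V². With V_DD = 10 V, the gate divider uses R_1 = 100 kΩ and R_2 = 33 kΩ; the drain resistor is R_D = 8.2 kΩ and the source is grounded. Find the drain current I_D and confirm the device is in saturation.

V_G = V_DD·R_2/(R_1+R_2) = 10×33/133 = 2.48 V. With the source grounded, V_GS = V_G = 2.48 V.
Assume saturation: I_D = (k_n/2)(V_GS − V_t)² = (1/2)×(2.48 − 1.5)² = 0.5×0.981² = 0.481 mA.
V_DS = V_DD − I_D·R_D = 10 − 0.481×8.2 = 6.05 V.
Saturation requires V_DS ≥ V_GS − V_t = 0.981 V; 6.05 ≥ 0.981 ✓.

I_D ≈ 0.48 mA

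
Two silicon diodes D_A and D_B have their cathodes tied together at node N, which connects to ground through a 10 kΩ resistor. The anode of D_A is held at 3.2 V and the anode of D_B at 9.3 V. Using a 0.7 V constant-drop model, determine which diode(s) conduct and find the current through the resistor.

Only D_B conducts; I_R ≈ 0.86 mA

Assume both conduct. Then node N would need to be at both 3.2−0.7 = 2.5 V and 9.3−0.7 = 8.6 V, which is impossible.
Assume only D_B conducts: V_N = 9.3 − 0.7 = 8.6 V, so I_R = 8.6/10 = 0.86 mA.
Check D_A: its anode-to-cathode voltage is 3.2 − 8.6 = -5.4 V < 0.7 V, so it is off. The assumption is consistent.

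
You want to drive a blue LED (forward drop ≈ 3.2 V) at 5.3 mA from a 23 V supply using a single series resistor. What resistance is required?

R ≈ 3.7 kΩ

The resistor drops V_S − V_D = 23 − 3.2 = 19.8 V at 5.3 mA.
R = 19.8 V / 5.3 mA = 3.74 kΩ.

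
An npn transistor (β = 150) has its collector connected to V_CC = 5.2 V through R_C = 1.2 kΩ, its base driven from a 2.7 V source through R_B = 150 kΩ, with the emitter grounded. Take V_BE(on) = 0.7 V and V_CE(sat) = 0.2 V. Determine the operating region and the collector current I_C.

Assume active. Base-emitter loop: I_B = (V_BB − V_BE)/R_B = (2.7 − 0.7)/150 = 0.0133 mA.
I_C = β·I_B = 150×0.0133 = 2 mA.
V_CE = V_CC − I_C·R_C = 5.2 − 2×1.2 = 2.8 V > V_CE(sat), so the active-region assumption holds.

active; I_C ≈ 2 mA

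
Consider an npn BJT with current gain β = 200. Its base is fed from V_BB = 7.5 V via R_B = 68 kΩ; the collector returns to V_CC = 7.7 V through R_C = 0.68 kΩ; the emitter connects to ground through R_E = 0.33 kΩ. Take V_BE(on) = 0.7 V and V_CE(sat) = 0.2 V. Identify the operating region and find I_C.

saturation; I_C ≈ 7.4 mA

Assume active: I_B = (7.5 − 0.7)/(68 + 201×0.33) = 0.0506 mA, I_C = β·I_B = 10.1 mA.
Then V_CE = 7.7 − 10.1×0.68 − 10.2×0.33 = -2.54 V < 0.2 V — the active assumption fails.
Re-solve with V_CE = 0.2 V. KCL at the emitter: V_E/R_E = (V_BB−0.7−V_E)/R_B + (V_CC−0.2−V_E)/R_C, giving V_E = 2.46 V.
I_C = (V_CC − 0.2 − V_E)/R_C = (7.5 − 2.46)/0.68 = 7.4 mA.
Check: I_B = (6.8 − 2.46)/68 = 0.0638 mA, and β·I_B = 12.8 mA > I_C, confirming saturation.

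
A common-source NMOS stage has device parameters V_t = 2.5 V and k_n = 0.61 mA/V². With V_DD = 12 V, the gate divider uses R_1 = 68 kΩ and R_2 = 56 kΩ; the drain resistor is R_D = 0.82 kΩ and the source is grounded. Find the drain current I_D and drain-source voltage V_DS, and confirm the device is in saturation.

I_D ≈ 2.6 mA, V_DS ≈ 9.9 V

V_G = V_DD·R_2/(R_1+R_2) = 12×56/124 = 5.42 V. With the source grounded, V_GS = V_G = 5.42 V.
Assume saturation: I_D = (k_n/2)(V_GS − V_t)² = (0.61/2)×(5.42 − 2.5)² = 0.305×2.92² = 2.6 mA.
V_DS = V_DD − I_D·R_D = 12 − 2.6×0.82 = 9.87 V.
Saturation requires V_DS ≥ V_GS − V_t = 2.92 V; 9.87 ≥ 2.92 ✓.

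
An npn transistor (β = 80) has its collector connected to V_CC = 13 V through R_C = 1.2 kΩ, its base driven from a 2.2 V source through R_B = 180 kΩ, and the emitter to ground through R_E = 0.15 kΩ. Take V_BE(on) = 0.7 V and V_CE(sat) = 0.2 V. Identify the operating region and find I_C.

Assume active. Base-emitter loop: I_B = (V_BB − V_BE)/(R_B + (β+1)R_E) = (2.2 − 0.7)/(180 + 81×0.15) = 0.00781 mA.
I_C = β·I_B = 80×0.00781 = 0.625 mA.
V_CE = V_CC − I_C·R_C − I_E·R_E = 13 − 0.625×1.2 − 0.632×0.15 = 12.2 V > V_CE(sat), so the active-region assumption holds.

active; I_C ≈ 0.62 mA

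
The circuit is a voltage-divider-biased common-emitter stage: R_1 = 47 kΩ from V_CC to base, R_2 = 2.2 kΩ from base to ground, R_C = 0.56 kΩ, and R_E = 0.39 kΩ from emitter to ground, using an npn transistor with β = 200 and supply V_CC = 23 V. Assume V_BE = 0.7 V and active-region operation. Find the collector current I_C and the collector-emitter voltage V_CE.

I_C ≈ 0.82 mA, V_CE ≈ 22 V

Thevenize the base divider: V_Th = V_CC·R_2/(R_1+R_2) = 23×2.2/49.2 = 1.03 V, R_Th = R_1‖R_2 = 2.1 kΩ.
Base-emitter loop: V_Th = I_B·R_Th + V_BE + (β+1)I_B·R_E, so I_B = (1.03 − 0.7) / (2.1 + 201×0.39) = 0.00408 mA.
I_C = β·I_B = 200×0.00408 = 0.816 mA, and I_E = (β+1)I_B = 0.82 mA.
V_CE = V_CC − I_C·R_C − I_E·R_E = 23 − 0.816×0.56 − 0.82×0.39 = 22.2 V.
V_CE = 22.2 V > 0.2 V confirms active-region operation.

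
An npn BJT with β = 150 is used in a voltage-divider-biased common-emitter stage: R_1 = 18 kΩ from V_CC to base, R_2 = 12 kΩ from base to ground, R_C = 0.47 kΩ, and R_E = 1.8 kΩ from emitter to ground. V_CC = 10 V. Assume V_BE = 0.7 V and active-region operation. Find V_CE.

Thevenize the base divider: V_Th = V_CC·R_2/(R_1+R_2) = 10×12/30 = 4 V, R_Th = R_1‖R_2 = 7.2 kΩ.
Base-emitter loop: V_Th = I_B·R_Th + V_BE + (β+1)I_B·R_E, so I_B = (4 − 0.7) / (7.2 + 151×1.8) = 0.0118 mA.
I_C = β·I_B = 150×0.0118 = 1.77 mA, and I_E = (β+1)I_B = 1.79 mA.
V_CE = V_CC − I_C·R_C − I_E·R_E = 10 − 1.77×0.47 − 1.79×1.8 = 5.95 V.
V_CE = 5.95 V > 0.2 V confirms active-region operation.

V_CE ≈ 6 V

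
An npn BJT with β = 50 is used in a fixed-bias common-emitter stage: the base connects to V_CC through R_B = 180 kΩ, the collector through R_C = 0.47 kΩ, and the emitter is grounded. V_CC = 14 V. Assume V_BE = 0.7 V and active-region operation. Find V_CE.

V_CE ≈ 12 V

Base loop: V_CC = I_B·R_B + V_BE, so I_B = (14 − 0.7)/180 kΩ = 0.0739 mA.
In the active region I_C = β·I_B = 50 × 0.0739 = 3.69 mA.
Collector loop: V_CE = V_CC − I_C·R_C = 14 − 3.69×0.47 = 12.3 V.
Since V_CE = 12.3 V > V_CE(sat) ≈ 0.2 V, the transistor is in the active region as assumed.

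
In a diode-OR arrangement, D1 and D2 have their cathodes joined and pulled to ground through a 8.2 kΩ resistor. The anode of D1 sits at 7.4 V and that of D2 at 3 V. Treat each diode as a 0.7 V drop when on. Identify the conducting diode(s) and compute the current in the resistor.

Only D1 conducts; I_R ≈ 0.82 mA

Assume both conduct. Then node N would need to be at both 7.4−0.7 = 6.7 V and 3−0.7 = 2.3 V, which is impossible.
Assume only D1 conducts: V_N = 7.4 − 0.7 = 6.7 V, so I_R = 6.7/8.2 = 0.817 mA.
Check D2: its anode-to-cathode voltage is 3 − 6.7 = -3.7 V < 0.7 V, so it is off. The assumption is consistent.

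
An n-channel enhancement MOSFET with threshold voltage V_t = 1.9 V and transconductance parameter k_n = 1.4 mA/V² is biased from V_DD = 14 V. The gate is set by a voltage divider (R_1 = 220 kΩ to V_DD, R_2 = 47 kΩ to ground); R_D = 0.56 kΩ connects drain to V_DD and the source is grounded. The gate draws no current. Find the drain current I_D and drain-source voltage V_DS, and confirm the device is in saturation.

I_D ≈ 0.22 mA, V_DS ≈ 14 V

V_G = V_DD·R_2/(R_1+R_2) = 14×47/267 = 2.46 V. With the source grounded, V_GS = V_G = 2.46 V.
Assume saturation: I_D = (k_n/2)(V_GS − V_t)² = (1.4/2)×(2.46 − 1.9)² = 0.7×0.564² = 0.223 mA.
V_DS = V_DD − I_D·R_D = 14 − 0.223×0.56 = 13.9 V.
Saturation requires V_DS ≥ V_GS − V_t = 0.564 V; 13.9 ≥ 0.564 ✓.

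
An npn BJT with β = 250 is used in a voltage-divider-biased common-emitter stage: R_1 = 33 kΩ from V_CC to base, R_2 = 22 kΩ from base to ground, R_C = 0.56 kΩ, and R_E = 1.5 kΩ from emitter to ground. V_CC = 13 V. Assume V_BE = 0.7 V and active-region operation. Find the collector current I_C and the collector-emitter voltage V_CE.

I_C ≈ 2.9 mA, V_CE ≈ 7 V

Thevenize the base divider: V_Th = V_CC·R_2/(R_1+R_2) = 13×22/55 = 5.2 V, R_Th = R_1‖R_2 = 13.2 kΩ.
Base-emitter loop: V_Th = I_B·R_Th + V_BE + (β+1)I_B·R_E, so I_B = (5.2 − 0.7) / (13.2 + 251×1.5) = 0.0115 mA.
I_C = β·I_B = 250×0.0115 = 2.89 mA, and I_E = (β+1)I_B = 2.9 mA.
V_CE = V_CC − I_C·R_C − I_E·R_E = 13 − 2.89×0.56 − 2.9×1.5 = 7.04 V.
V_CE = 7.04 V > 0.2 V confirms active-region operation.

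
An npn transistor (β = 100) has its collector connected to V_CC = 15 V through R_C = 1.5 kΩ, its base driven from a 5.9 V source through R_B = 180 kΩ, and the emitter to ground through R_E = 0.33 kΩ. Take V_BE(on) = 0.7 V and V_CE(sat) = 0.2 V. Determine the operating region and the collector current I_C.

active; I_C ≈ 2.4 mA

Assume active. Base-emitter loop: I_B = (V_BB − V_BE)/(R_B + (β+1)R_E) = (5.9 − 0.7)/(180 + 101×0.33) = 0.0244 mA.
I_C = β·I_B = 100×0.0244 = 2.44 mA.
V_CE = V_CC − I_C·R_C − I_E·R_E = 15 − 2.44×1.5 − 2.46×0.33 = 10.5 V > V_CE(sat), so the active-region assumption holds.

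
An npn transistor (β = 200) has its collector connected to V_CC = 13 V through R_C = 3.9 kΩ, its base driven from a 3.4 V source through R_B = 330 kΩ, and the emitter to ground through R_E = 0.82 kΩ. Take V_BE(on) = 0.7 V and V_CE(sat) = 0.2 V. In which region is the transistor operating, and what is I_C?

active; I_C ≈ 1.1 mA

Assume active. Base-emitter loop: I_B = (V_BB − V_BE)/(R_B + (β+1)R_E) = (3.4 − 0.7)/(330 + 201×0.82) = 0.00546 mA.
I_C = β·I_B = 200×0.00546 = 1.09 mA.
V_CE = V_CC − I_C·R_C − I_E·R_E = 13 − 1.09×3.9 − 1.1×0.82 = 7.84 V > V_CE(sat), so the active-region assumption holds.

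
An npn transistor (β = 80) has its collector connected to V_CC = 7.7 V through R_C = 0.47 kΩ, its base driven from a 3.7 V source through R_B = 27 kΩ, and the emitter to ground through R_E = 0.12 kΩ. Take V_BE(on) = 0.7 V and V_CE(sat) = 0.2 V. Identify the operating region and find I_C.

Assume active. Base-emitter loop: I_B = (V_BB − V_BE)/(R_B + (β+1)R_E) = (3.7 − 0.7)/(27 + 81×0.12) = 0.0817 mA.
I_C = β·I_B = 80×0.0817 = 6.54 mA.
V_CE = V_CC − I_C·R_C − I_E·R_E = 7.7 − 6.54×0.47 − 6.62×0.12 = 3.83 V > V_CE(sat), so the active-region assumption holds.

active; I_C ≈ 6.5 mA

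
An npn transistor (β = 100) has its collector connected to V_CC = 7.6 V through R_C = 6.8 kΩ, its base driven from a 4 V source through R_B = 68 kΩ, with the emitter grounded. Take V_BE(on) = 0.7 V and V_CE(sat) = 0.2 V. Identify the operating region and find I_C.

Assume active: I_B = (4 − 0.7)/68 = 0.0485 mA, giving I_C = β·I_B = 4.85 mA.
But then V_CE = 7.6 − 4.85×6.8 = -25.4 V < V_CE(sat) = 0.2 V — impossible in the active region.
So the transistor is saturated. With V_CE = 0.2 V, I_C = (V_CC − 0.2)/R_C = 7.4/6.8 = 1.09 mA.
Check: β·I_B = 4.85 mA > I_C = 1.09 mA, confirming saturation.

saturation; I_C ≈ 1.1 mA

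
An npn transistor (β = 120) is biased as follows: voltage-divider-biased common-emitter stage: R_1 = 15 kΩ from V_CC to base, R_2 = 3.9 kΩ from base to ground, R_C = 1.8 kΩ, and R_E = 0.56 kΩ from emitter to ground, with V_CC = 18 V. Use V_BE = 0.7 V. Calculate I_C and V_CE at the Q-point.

Thevenize the base divider: V_Th = V_CC·R_2/(R_1+R_2) = 18×3.9/18.9 = 3.71 V, R_Th = R_1‖R_2 = 3.1 kΩ.
Base-emitter loop: V_Th = I_B·R_Th + V_BE + (β+1)I_B·R_E, so I_B = (3.71 − 0.7) / (3.1 + 121×0.56) = 0.0425 mA.
I_C = β·I_B = 120×0.0425 = 5.1 mA, and I_E = (β+1)I_B = 5.15 mA.
V_CE = V_CC − I_C·R_C − I_E·R_E = 18 − 5.1×1.8 − 5.15×0.56 = 5.93 V.
V_CE = 5.93 V > 0.2 V confirms active-region operation.

I_C ≈ 5.1 mA, V_CE ≈ 5.9 V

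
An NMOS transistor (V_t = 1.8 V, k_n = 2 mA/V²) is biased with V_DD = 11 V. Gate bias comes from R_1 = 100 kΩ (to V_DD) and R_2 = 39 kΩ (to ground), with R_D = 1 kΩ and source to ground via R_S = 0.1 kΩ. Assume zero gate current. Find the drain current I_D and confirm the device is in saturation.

V_G = V_DD·R_2/(R_1+R_2) = 11×39/139 = 3.09 V.
Assume saturation: I_D = (k_n/2)(V_GS − V_t)² with V_GS = V_G − I_D·R_S = 3.09 − 0.1·I_D.
Substituting gives 0.01·I_D² − 1.26·I_D + 1.65 = 0, with roots I_D = 1.33 or 124 mA.
The root I_D = 124 mA gives V_GS = -9.35 V ≤ V_t, so take I_D = 1.33 mA.
Then V_GS = 2.95 V and V_DS = V_DD − I_D(R_D+R_S) = 11 − 1.33×1.1 = 9.54 V.
Saturation requires V_DS ≥ V_GS − V_t = 1.15 V; 9.54 ≥ 1.15 ✓.

I_D ≈ 1.3 mA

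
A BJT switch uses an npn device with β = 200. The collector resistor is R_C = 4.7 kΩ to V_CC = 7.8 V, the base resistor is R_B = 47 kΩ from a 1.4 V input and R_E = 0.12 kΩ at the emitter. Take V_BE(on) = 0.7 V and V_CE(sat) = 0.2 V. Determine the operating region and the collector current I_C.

Assume active: I_B = (1.4 − 0.7)/(47 + 201×0.12) = 0.00984 mA, I_C = β·I_B = 1.97 mA.
Then V_CE = 7.8 − 1.97×4.7 − 1.98×0.12 = -1.69 V < 0.2 V — the active assumption fails.
Re-solve with V_CE = 0.2 V. KCL at the emitter: V_E/R_E = (V_BB−0.7−V_E)/R_B + (V_CC−0.2−V_E)/R_C, giving V_E = 0.19 V.
I_C = (V_CC − 0.2 − V_E)/R_C = (7.6 − 0.19)/4.7 = 1.58 mA.
Check: I_B = (0.7 − 0.19)/47 = 0.0108 mA, and β·I_B = 2.17 mA > I_C, confirming saturation.

saturation; I_C ≈ 1.6 mA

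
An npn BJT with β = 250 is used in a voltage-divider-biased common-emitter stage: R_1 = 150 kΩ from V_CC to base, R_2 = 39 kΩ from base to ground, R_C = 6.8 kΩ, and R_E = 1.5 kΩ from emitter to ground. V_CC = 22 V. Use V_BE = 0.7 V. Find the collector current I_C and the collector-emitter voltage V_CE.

I_C ≈ 2.4 mA, V_CE ≈ 2.4 V

Thevenize the base divider: V_Th = V_CC·R_2/(R_1+R_2) = 22×39/189 = 4.54 V, R_Th = R_1‖R_2 = 31 kΩ.
Base-emitter loop: V_Th = I_B·R_Th + V_BE + (β+1)I_B·R_E, so I_B = (4.54 − 0.7) / (31 + 251×1.5) = 0.00942 mA.
I_C = β·I_B = 250×0.00942 = 2.36 mA, and I_E = (β+1)I_B = 2.37 mA.
V_CE = V_CC − I_C·R_C − I_E·R_E = 22 − 2.36×6.8 − 2.37×1.5 = 2.43 V.
V_CE = 2.43 V > 0.2 V confirms active-region operation.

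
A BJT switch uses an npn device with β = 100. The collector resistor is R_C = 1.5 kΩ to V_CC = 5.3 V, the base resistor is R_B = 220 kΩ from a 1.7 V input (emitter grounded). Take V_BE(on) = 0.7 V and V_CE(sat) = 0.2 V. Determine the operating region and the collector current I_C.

Assume active. Base-emitter loop: I_B = (V_BB − V_BE)/R_B = (1.7 − 0.7)/220 = 0.00455 mA.
I_C = β·I_B = 100×0.00455 = 0.455 mA.
V_CE = V_CC − I_C·R_C = 5.3 − 0.455×1.5 = 4.62 V > V_CE(sat), so the active-region assumption holds.

active; I_C ≈ 0.45 mA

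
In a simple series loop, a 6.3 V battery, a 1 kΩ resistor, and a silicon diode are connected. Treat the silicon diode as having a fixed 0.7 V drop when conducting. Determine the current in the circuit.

I ≈ 5.6 mA

KVL around the loop: 6.3 = V_D + I·R = 0.7 + I × 1 kΩ.
So I = (6.3 − 0.7) / 1 kΩ = 5.6 / 1 = 5.6 mA.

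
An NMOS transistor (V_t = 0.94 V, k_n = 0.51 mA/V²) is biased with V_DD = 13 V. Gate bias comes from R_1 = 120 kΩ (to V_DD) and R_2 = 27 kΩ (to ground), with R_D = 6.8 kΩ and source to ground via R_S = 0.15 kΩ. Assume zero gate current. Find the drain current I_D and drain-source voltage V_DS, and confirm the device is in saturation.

V_G = V_DD·R_2/(R_1+R_2) = 13×27/147 = 2.39 V.
Assume saturation: I_D = (k_n/2)(V_GS − V_t)² with V_GS = V_G − I_D·R_S = 2.39 − 0.15·I_D.
Substituting gives 0.00574·I_D² − 1.11·I_D + 0.534 = 0, with roots I_D = 0.482 or 193 mA.
The root I_D = 193 mA gives V_GS = -26.6 V ≤ V_t, so take I_D = 0.482 mA.
Then V_GS = 2.32 V and V_DS = V_DD − I_D(R_D+R_S) = 13 − 0.482×6.95 = 9.65 V.
Saturation requires V_DS ≥ V_GS − V_t = 1.38 V; 9.65 ≥ 1.38 ✓.

I_D ≈ 0.48 mA, V_DS ≈ 9.6 V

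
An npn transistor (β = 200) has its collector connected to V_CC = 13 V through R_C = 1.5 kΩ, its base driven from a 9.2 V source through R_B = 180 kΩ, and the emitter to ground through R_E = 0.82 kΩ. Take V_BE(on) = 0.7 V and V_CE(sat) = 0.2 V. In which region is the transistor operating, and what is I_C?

Assume active. Base-emitter loop: I_B = (V_BB − V_BE)/(R_B + (β+1)R_E) = (9.2 − 0.7)/(180 + 201×0.82) = 0.0247 mA.
I_C = β·I_B = 200×0.0247 = 4.93 mA.
V_CE = V_CC − I_C·R_C − I_E·R_E = 13 − 4.93×1.5 − 4.95×0.82 = 1.54 V > V_CE(sat), so the active-region assumption holds.

active; I_C ≈ 4.9 mA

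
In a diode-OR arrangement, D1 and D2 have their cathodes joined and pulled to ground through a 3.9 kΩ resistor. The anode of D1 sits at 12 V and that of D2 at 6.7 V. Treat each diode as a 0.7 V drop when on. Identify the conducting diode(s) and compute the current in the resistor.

Only D1 conducts; I_R ≈ 2.9 mA

Assume both conduct. Then node N would need to be at both 12−0.7 = 11.3 V and 6.7−0.7 = 6 V, which is impossible.
Assume only D1 conducts: V_N = 12 − 0.7 = 11.3 V, so I_R = 11.3/3.9 = 2.9 mA.
Check D2: its anode-to-cathode voltage is 6.7 − 11.3 = -4.6 V < 0.7 V, so it is off. The assumption is consistent.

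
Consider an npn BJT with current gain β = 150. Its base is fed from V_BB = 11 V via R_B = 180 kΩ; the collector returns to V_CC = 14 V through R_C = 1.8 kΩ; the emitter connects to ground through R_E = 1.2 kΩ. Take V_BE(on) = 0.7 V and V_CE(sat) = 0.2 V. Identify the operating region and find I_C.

active; I_C ≈ 4.3 mA

Assume active. Base-emitter loop: I_B = (V_BB − V_BE)/(R_B + (β+1)R_E) = (11 − 0.7)/(180 + 151×1.2) = 0.0285 mA.
I_C = β·I_B = 150×0.0285 = 4.28 mA.
V_CE = V_CC − I_C·R_C − I_E·R_E = 14 − 4.28×1.8 − 4.31×1.2 = 1.13 V > V_CE(sat), so the active-region assumption holds.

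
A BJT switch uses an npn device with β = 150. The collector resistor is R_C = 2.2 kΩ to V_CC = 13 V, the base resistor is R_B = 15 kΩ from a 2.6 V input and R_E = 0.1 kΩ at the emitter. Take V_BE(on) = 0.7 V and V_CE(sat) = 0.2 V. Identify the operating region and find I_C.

saturation; I_C ≈ 5.6 mA

Assume active: I_B = (2.6 − 0.7)/(15 + 151×0.1) = 0.0631 mA, I_C = β·I_B = 9.47 mA.
Then V_CE = 13 − 9.47×2.2 − 9.53×0.1 = -8.78 V < 0.2 V — the active assumption fails.
Re-solve with V_CE = 0.2 V. KCL at the emitter: V_E/R_E = (V_BB−0.7−V_E)/R_B + (V_CC−0.2−V_E)/R_C, giving V_E = 0.565 V.
I_C = (V_CC − 0.2 − V_E)/R_C = (12.8 − 0.565)/2.2 = 5.56 mA.
Check: I_B = (1.9 − 0.565)/15 = 0.089 mA, and β·I_B = 13.3 mA > I_C, confirming saturation.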